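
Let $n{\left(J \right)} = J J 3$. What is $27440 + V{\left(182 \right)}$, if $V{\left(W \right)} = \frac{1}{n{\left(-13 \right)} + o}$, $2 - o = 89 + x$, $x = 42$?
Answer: $\frac{10372321}{378} \approx 27440.0$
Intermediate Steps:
$o = -129$ ($o = 2 - \left(89 + 42\right) = 2 - 131 = -129$)
$n{\left(J \right)} = 3 J^{2}$ ($n{\left(J \right)} = J^{2} \cdot 3 = 3 J^{2}$)
$V{\left(W \right)} = \frac{1}{378}$ ($V{\left(W \right)} = \frac{1}{3 \left(-13\right)^{2} - 129} = \frac{1}{3 \cdot 169 - 129} = \frac{1}{507 - 129} = \frac{1}{378}$)
$27440 + V{\left(182 \right)} = 27440 + \frac{1}{378} = \frac{10372321}{378}$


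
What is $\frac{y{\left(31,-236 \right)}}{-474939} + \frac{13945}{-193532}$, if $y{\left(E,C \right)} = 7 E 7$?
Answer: $- \frac{6916999463}{91915894548} \approx -0.075254$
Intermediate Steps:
$y{\left(E,C \right)} = 49 E$
$\frac{y{\left(31,-236 \right)}}{-474939} + \frac{13945}{-193532} = \frac{49 \cdot 31}{-474939} + \frac{13945}{-193532} = 1519 \left(- \frac{1}{474939}\right) + 13945 \left(- \frac{1}{193532}\right) = - \frac{1519}{474939} - \frac{13945}{193532} = - \frac{6916999463}{91915894548}$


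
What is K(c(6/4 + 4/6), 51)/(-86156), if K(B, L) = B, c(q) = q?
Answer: -13/516936 ≈ -2.5148e-5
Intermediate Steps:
K(c(6/4 + 4/6), 51)/(-86156) = (6/4 + 4/6)/(-86156) = (6*(¼) + 4*(⅙))*(-1/86156) = (3/2 + ⅔)*(-1/86156) = (13/6)*(-1/86156) = -13/516936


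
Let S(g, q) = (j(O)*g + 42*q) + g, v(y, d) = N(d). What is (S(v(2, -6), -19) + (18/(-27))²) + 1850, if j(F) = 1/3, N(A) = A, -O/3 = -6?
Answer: 9400/9 ≈ 1044.4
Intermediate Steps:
O = 18 (O = -3*(-6) = 18)
v(y, d) = d
j(F) = ⅓
S(g, q) = 42*q + 4*g/3 (S(g, q) = (g/3 + 42*q) + g = (42*q + g/3) + g = 42*q + 4*g/3)
(S(v(2, -6), -19) + (18/(-27))²) + 1850 = ((42*(-19) + (4/3)*(-6)) + (18/(-27))²) + 1850 = ((-798 - 8) + (18*(-1/27))²) + 1850 = (-806 + (-⅔)²) + 1850 = (-806 + 4/9) + 1850 = -7250/9 + 1850 = 9400/9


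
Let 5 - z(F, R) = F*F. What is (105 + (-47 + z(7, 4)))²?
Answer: 196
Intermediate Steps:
z(F, R) = 5 - F² (z(F, R) = 5 - F*F = 5 - F²)
(105 + (-47 + z(7, 4)))² = (105 + (-47 + (5 - 1*7²)))² = (105 + (-47 + (5 - 1*49)))² = (105 + (-47 + (5 - 49)))² = (105 + (-47 - 44))² = (105 - 91)² = 14² = 196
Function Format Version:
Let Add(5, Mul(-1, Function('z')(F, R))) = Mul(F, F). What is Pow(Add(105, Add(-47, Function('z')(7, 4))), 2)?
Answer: 196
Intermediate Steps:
Function('z')(F, R) = Add(5, Mul(-1, Pow(F, 2))) (Function('z')(F, R) = Add(5, Mul(-1, Mul(F, F))) = Add(5, Mul(-1, Pow(F, 2))))
Pow(Add(105, Add(-47, Function('z')(7, 4))), 2) = Pow(Add(105, Add(-47, Add(5, Mul(-1, Pow(7, 2))))), 2) = Pow(Add(105, Add(-47, Add(5, Mul(-1, 49)))), 2) = Pow(Add(105, Add(-47, Add(5, -49))), 2) = Pow(Add(105, Add(-47, -44)), 2) = Pow(Add(105, -91), 2) = Pow(14, 2) = 196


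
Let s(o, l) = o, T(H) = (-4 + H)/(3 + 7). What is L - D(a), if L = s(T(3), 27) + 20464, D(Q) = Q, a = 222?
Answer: 202419/10 ≈ 20242.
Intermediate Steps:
T(H) = -⅖ + H/10 (T(H) = (-4 + H)/10 = (-4 + H)*(⅒) = -⅖ + H/10)
L = 204639/10 (L = (-⅖ + (⅒)*3) + 20464 = (-⅖ + 3/10) + 20464 = -⅒ + 20464 = 204639/10 ≈ 20464.)
L - D(a) = 204639/10 - 1*222 = 204639/10 - 222 = 202419/10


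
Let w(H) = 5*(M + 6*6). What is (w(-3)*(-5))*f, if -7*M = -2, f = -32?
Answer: 203200/7 ≈ 29029.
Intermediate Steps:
M = 2/7 (M = -1/7*(-2) = 2/7 ≈ 0.28571)
w(H) = 1270/7 (w(H) = 5*(2/7 + 6*6) = 5*(2/7 + 36) = 5*(254/7) = 1270/7)
(w(-3)*(-5))*f = ((1270/7)*(-5))*(-32) = -6350/7*(-32) = 203200/7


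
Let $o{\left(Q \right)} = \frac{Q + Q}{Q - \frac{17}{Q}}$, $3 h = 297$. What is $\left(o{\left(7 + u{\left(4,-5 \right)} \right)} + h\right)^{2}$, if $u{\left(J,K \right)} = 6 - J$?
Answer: $\frac{10556001}{1024} \approx 10309.0$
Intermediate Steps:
$h = 99$ ($h = \frac{1}{3} \cdot 297 = 99$)
$o{\left(Q \right)} = \frac{2 Q}{Q - \frac{17}{Q}}$
$\left(o{\left(7 + u{\left(4,-5 \right)} \right)} + h\right)^{2} = \left(\frac{2 \left(7 + \left(6 - 4\right)\right)^{2}}{-17 + \left(7 + \left(6 - 4\right)\right)^{2}} + 99\right)^{2} = \left(\frac{2 \left(7 + 2\right)^{2}}{-17 + \left(7 + 2\right)^{2}} + 99\right)^{2} = \left(\frac{2 \cdot 9^{2}}{-17 + 9^{2}} + 99\right)^{2} = \left(2 \cdot 81 \frac{1}{-17 + 81} + 99\right)^{2} = \left(2 \cdot 81 \cdot \frac{1}{64} + 99\right)^{2} = \left(\frac{81}{32} + 99\right)^{2} = \left(\frac{3249}{32}\right)^{2} = \frac{10556001}{1024}$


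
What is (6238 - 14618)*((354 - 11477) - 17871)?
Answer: 242969720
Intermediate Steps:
(6238 - 14618)*((354 - 11477) - 17871) = -8380*(-11123 - 17871) = -8380*(-28994) = 242969720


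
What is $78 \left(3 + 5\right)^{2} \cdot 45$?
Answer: $224640$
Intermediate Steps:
$78 \left(3 + 5\right)^{2} \cdot 45 = 78 \cdot 8^{2} \cdot 45 = 78 \cdot 64 \cdot 45 = 4992 \cdot 45 = 224640$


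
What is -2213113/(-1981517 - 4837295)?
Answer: 316159/974116 ≈ 0.32456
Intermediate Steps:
-2213113/(-1981517 - 4837295) = -2213113/(-6818812) = -2213113*(-1/6818812) = 316159/974116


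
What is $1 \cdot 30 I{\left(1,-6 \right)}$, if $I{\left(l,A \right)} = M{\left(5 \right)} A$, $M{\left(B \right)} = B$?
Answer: $-900$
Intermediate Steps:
$I{\left(l,A \right)} = 5 A$
$1 \cdot 30 I{\left(1,-6 \right)} = 1 \cdot 30 \cdot 5 \left(-6\right) = 30 \left(-30\right) = -900$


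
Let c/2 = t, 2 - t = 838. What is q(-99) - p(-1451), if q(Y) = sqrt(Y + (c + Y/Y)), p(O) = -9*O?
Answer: -13059 + I*sqrt(1770) ≈ -13059.0 + 42.071*I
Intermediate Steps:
t = -836 (t = 2 - 1*838 = 2 - 838 = -836)
c = -1672 (c = 2*(-836) = -1672)
q(Y) = sqrt(-1671 + Y) (q(Y) = sqrt(Y + (-1672 + Y/Y)) = sqrt(Y + (-1672 + 1)) = sqrt(Y - 1671) = sqrt(-1671 + Y))
q(-99) - p(-1451) = sqrt(-1671 - 99) - (-9)*(-1451) = sqrt(-1770) - 1*13059 = I*sqrt(1770) - 13059 = -13059 + I*sqrt(1770)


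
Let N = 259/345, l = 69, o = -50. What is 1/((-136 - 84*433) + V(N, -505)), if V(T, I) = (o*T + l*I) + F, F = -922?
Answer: -69/4989565 ≈ -1.3829e-5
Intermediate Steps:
N = 259/345 (N = 259*(1/345) = 259/345 ≈ 0.75072)
V(T, I) = -922 - 50*T + 69*I (V(T, I) = (-50*T + 69*I) - 922 = -922 - 50*T + 69*I)
1/((-136 - 84*433) + V(N, -505)) = 1/((-136 - 84*433) + (-922 - 50*259/345 + 69*(-505))) = 1/((-136 - 36372) + (-922 - 2590/69 - 34845)) = 1/(-36508 - 2470513/69) = 1/(-4989565/69) = -69/4989565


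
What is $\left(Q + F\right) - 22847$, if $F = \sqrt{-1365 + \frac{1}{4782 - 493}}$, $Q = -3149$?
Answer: $-25996 + \frac{2 i \sqrt{6277470469}}{4289} \approx -25996.0 + 36.946 i$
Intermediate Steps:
$F = \frac{2 i \sqrt{6277470469}}{4289}$ ($F = \sqrt{-1365 + \frac{1}{4289}} = \sqrt{- \frac{5854484}{4289}} = \frac{2 i \sqrt{6277470469}}{4289} \approx 36.946 i$)
$\left(Q + F\right) - 22847 = \left(-3149 + \frac{2 i \sqrt{6277470469}}{4289}\right) - 22847 = -25996 + \frac{2 i \sqrt{6277470469}}{4289}$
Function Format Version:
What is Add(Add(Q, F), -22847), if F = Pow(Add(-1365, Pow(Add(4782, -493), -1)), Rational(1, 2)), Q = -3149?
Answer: Add(-25996, Mul(Rational(2, 4289), I, Pow(6277470469, Rational(1, 2)))) ≈ Add(-25996., Mul(36.946, I))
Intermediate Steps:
F = Mul(Rational(2, 4289), I, Pow(6277470469, Rational(1, 2))) (F = Pow(Add(-1365, Pow(4289, -1)), Rational(1, 2)) = Pow(Add(-1365, Rational(1, 4289)), Rational(1, 2)) = Pow(Rational(-5854484, 4289), Rational(1, 2)) = Mul(Rational(2, 4289), I, Pow(6277470469, Rational(1, 2))) ≈ Mul(36.946, I))
Add(Add(Q, F), -22847) = Add(Add(-3149, Mul(Rational(2, 4289), I, Pow(6277470469, Rational(1, 2)))), -22847) = Add(-25996, Mul(Rational(2, 4289), I, Pow(6277470469, Rational(1, 2))))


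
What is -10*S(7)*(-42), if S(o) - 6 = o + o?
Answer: 8400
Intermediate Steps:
S(o) = 6 + 2*o (S(o) = 6 + (o + o) = 6 + 2*o)
-10*S(7)*(-42) = -10*(6 + 2*7)*(-42) = -10*(6 + 14)*(-42) = -10*20*(-42) = -200*(-42) = 8400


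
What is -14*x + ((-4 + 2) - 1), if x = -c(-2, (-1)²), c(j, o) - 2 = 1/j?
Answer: 18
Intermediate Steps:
c(j, o) = 2 + 1/j
x = -3/2 (x = -(2 + 1/(-2)) = -(2 - ½) = -1*3/2 = -3/2 ≈ -1.5000)
-14*x + ((-4 + 2) - 1) = -14*(-3/2) + ((-4 + 2) - 1) = 21 + (-2 - 1) = 21 - 3 = 18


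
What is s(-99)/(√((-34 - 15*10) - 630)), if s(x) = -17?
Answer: 17*I*√814/814 ≈ 0.59585*I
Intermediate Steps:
s(-99)/(√((-34 - 15*10) - 630)) = -17/√((-34 - 15*10) - 630) = -17/√((-34 - 150) - 630) = -17/√(-184 - 630) = -17*(-I*√814/814) = -(-17)*I*√814/814 = 17*I*√814/814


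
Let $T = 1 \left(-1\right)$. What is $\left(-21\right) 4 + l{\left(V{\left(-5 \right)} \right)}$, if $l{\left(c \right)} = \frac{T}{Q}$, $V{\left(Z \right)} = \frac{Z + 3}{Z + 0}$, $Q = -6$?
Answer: $- \frac{503}{6} \approx -83.833$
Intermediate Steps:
$T = -1$
$V{\left(Z \right)} = \frac{3 + Z}{Z}$
$l{\left(c \right)} = \frac{1}{6}$ ($l{\left(c \right)} = - \frac{1}{-6} = \left(-1\right) \left(- \frac{1}{6}\right) = \frac{1}{6}$)
$\left(-21\right) 4 + l{\left(V{\left(-5 \right)} \right)} = \left(-21\right) 4 + \frac{1}{6} = -84 + \frac{1}{6} = - \frac{503}{6}$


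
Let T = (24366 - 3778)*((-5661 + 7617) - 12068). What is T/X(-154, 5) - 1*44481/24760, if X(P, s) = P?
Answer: 2577337472243/1906520 ≈ 1.3519e+6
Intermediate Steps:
T = -208185856 (T = 20588*(1956 - 12068) = 20588*(-10112) = -208185856)
T/X(-154, 5) - 1*44481/24760 = -208185856/(-154) - 1*44481/24760 = -208185856*(-1/154) - 44481*1/24760 = 104092928/77 - 44481/24760 = 2577337472243/1906520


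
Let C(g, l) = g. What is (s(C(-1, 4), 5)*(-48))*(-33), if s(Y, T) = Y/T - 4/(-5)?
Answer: 4752/5 ≈ 950.40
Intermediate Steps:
s(Y, T) = ⅘ + Y/T (s(Y, T) = Y/T - 4*(-⅕) = Y/T + ⅘ = ⅘ + Y/T)
(s(C(-1, 4), 5)*(-48))*(-33) = ((⅘ - 1/5)*(-48))*(-33) = ((⅘ - 1*⅕)*(-48))*(-33) = ((⅘ - ⅕)*(-48))*(-33) = ((⅗)*(-48))*(-33) = -144/5*(-33) = 4752/5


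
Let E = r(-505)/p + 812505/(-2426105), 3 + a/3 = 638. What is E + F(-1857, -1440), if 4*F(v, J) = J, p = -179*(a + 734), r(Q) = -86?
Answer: -82592025888235/229209181201 ≈ -360.33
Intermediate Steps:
a = 1905 (a = -9 + 3*638 = -9 + 1914 = 1905)
p = -472381 (p = -179*(1905 + 734) = -179*2639 = -472381)
F(v, J) = J/4
E = -76720655875/229209181201 (E = -86/(-472381) + 812505/(-2426105) = -86*(-1/472381) + 812505*(-1/2426105) = 86/472381 - 162501/485221 = -76720655875/229209181201 ≈ -0.33472)
E + F(-1857, -1440) = -76720655875/229209181201 + (1/4)*(-1440) = -76720655875/229209181201 - 360 = -82592025888235/229209181201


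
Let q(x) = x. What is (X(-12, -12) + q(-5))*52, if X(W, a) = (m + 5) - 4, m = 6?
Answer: 104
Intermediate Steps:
X(W, a) = 7 (X(W, a) = (6 + 5) - 4 = 11 - 4 = 7)
(X(-12, -12) + q(-5))*52 = (7 - 5)*52 = 2*52 = 104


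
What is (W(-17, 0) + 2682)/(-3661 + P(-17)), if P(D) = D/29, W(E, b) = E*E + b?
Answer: -86159/106186 ≈ -0.81140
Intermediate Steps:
W(E, b) = b + E² (W(E, b) = E² + b = b + E²)
P(D) = D/29 (P(D) = D*(1/29) = D/29)
(W(-17, 0) + 2682)/(-3661 + P(-17)) = ((0 + (-17)²) + 2682)/(-3661 + (1/29)*(-17)) = ((0 + 289) + 2682)/(-3661 - 17/29) = (289 + 2682)/(-106186/29) = 2971*(-29/106186) = -86159/106186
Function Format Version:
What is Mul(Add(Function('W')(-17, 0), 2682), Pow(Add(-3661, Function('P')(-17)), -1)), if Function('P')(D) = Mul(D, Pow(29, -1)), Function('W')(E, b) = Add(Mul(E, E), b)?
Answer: Rational(-86159, 106186) ≈ -0.81140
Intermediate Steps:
Function('W')(E, b) = Add(b, Pow(E, 2)) (Function('W')(E, b) = Add(Pow(E, 2), b) = Add(b, Pow(E, 2)))
Function('P')(D) = Mul(Rational(1, 29), D) (Function('P')(D) = Mul(D, Rational(1, 29)) = Mul(Rational(1, 29), D))
Mul(Add(Function('W')(-17, 0), 2682), Pow(Add(-3661, Function('P')(-17)), -1)) = Mul(Add(Add(0, Pow(-17, 2)), 2682), Pow(Add(-3661, Mul(Rational(1, 29), -17)), -1)) = Mul(Add(Add(0, 289), 2682), Pow(Add(-3661, Rational(-17, 29)), -1)) = Mul(Add(289, 2682), Pow(Rational(-106186, 29), -1)) = Mul(2971, Rational(-29, 106186)) = Rational(-86159, 106186)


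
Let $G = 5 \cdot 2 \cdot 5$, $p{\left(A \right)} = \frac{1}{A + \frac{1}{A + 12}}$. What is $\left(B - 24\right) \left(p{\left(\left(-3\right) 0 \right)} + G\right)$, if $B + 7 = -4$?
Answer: $-2170$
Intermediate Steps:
$B = -11$ ($B = -7 - 4 = -11$)
$p{\left(A \right)} = \frac{1}{A + \frac{1}{12 + A}}$
$G = 50$ ($G = 10 \cdot 5 = 50$)
$\left(B - 24\right) \left(p{\left(\left(-3\right) 0 \right)} + G\right) = \left(-11 - 24\right) \left(\frac{12 - 0}{1 + \left(\left(-3\right) 0\right)^{2} + 12 \left(\left(-3\right) 0\right)} + 50\right) = \left(-11 - 24\right) \left(\frac{12 + 0}{1 + 0^{2} + 12 \cdot 0} + 50\right) = - 35 \left(\frac{1}{1 + 0 + 0} \cdot 12 + 50\right) = - 35 \left(1^{-1} \cdot 12 + 50\right) = - 35 \left(1 \cdot 12 + 50\right) = - 35 \left(12 + 50\right) = \left(-35\right) 62 = -2170$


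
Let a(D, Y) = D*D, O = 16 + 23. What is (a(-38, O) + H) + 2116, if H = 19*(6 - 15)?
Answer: 3389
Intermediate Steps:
O = 39
a(D, Y) = D²
H = -171 (H = 19*(-9) = -171)
(a(-38, O) + H) + 2116 = ((-38)² - 171) + 2116 = (1444 - 171) + 2116 = 1273 + 2116 = 3389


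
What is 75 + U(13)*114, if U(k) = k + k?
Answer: 3039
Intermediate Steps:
U(k) = 2*k
75 + U(13)*114 = 75 + (2*13)*114 = 75 + 26*114 = 75 + 2964 = 3039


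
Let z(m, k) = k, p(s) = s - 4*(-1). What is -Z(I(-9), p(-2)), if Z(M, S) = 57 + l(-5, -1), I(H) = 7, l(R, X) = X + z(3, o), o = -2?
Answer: -54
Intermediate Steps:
p(s) = 4 + s (p(s) = s + 4 = 4 + s)
l(R, X) = -2 + X (l(R, X) = X - 2 = -2 + X)
Z(M, S) = 54 (Z(M, S) = 57 + (-2 - 1) = 57 - 3 = 54)
-Z(I(-9), p(-2)) = -1*54 = -54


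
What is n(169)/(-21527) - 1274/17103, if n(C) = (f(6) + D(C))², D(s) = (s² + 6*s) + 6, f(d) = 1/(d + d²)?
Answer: -8799881413479733/216487653228 ≈ -40648.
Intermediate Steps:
D(s) = 6 + s² + 6*s
n(C) = (253/42 + C² + 6*C)² (n(C) = (1/(6*(1 + 6)) + (6 + C² + 6*C))² = ((⅙)/7 + (6 + C² + 6*C))² = ((⅙)*(⅐) + (6 + C² + 6*C))² = (1/42 + (6 + C² + 6*C))² = (253/42 + C² + 6*C)²)
n(169)/(-21527) - 1274/17103 = ((253 + 42*169² + 252*169)²/1764)/(-21527) - 1274/17103 = ((253 + 42*28561 + 42588)²/1764)*(-1/21527) - 1274*1/17103 = ((253 + 1199562 + 42588)²/1764)*(-1/21527) - 1274/17103 = ((1/1764)*1242403²)*(-1/21527) - 1274/17103 = ((1/1764)*1543565214409)*(-1/21527) - 1274/17103 = (1543565214409/1764)*(-1/21527) - 1274/17103 = -1543565214409/37973628 - 1274/17103 = -8799881413479733/216487653228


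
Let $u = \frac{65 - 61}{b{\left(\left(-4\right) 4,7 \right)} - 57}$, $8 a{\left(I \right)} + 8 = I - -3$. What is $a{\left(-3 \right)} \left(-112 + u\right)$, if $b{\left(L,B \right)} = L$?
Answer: $\frac{8180}{73} \approx 112.05$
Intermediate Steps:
$a{\left(I \right)} = - \frac{5}{8} + \frac{I}{8}$ ($a{\left(I \right)} = -1 + \frac{I - -3}{8} = -1 + \frac{I + 3}{8} = -1 + \frac{3 + I}{8} = -1 + \left(\frac{3}{8} + \frac{I}{8}\right) = - \frac{5}{8} + \frac{I}{8}$)
$u = - \frac{4}{73}$ ($u = \frac{65 - 61}{\left(-4\right) 4 - 57} = \frac{4}{-16 - 57} = \frac{4}{-73} = 4 \left(- \frac{1}{73}\right) = - \frac{4}{73} \approx -0.054795$)
$a{\left(-3 \right)} \left(-112 + u\right) = \left(- \frac{5}{8} + \frac{1}{8} \left(-3\right)\right) \left(-112 - \frac{4}{73}\right) = \left(- \frac{5}{8} - \frac{3}{8}\right) \left(- \frac{8180}{73}\right) = \left(-1\right) \left(- \frac{8180}{73}\right) = \frac{8180}{73}$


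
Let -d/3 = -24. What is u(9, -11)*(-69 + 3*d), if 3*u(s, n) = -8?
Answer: -392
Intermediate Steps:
d = 72 (d = -3*(-24) = 72)
u(s, n) = -8/3 (u(s, n) = (⅓)*(-8) = -8/3)
u(9, -11)*(-69 + 3*d) = -8*(-69 + 3*72)/3 = -8*(-69 + 216)/3 = -8/3*147 = -392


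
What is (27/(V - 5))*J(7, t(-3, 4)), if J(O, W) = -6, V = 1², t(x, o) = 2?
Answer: 81/2 ≈ 40.500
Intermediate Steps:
V = 1
(27/(V - 5))*J(7, t(-3, 4)) = (27/(1 - 5))*(-6) = (27/(-4))*(-6) = -¼*27*(-6) = -27/4*(-6) = 81/2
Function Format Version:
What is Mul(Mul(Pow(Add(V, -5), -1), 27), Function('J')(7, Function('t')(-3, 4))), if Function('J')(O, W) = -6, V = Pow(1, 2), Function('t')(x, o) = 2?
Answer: Rational(81, 2) ≈ 40.500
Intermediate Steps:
V = 1
Mul(Mul(Pow(Add(V, -5), -1), 27), Function('J')(7, Function('t')(-3, 4))) = Mul(Mul(Pow(Add(1, -5), -1), 27), -6) = Mul(Mul(Pow(-4, -1), 27), -6) = Mul(Mul(Rational(-1, 4), 27), -6) = Mul(Rational(-27, 4), -6) = Rational(81, 2)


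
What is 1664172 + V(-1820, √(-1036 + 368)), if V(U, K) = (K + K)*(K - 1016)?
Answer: 1662836 - 4064*I*√167 ≈ 1.6628e+6 - 52518.0*I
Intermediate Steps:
V(U, K) = 2*K*(-1016 + K) (V(U, K) = (2*K)*(-1016 + K) = 2*K*(-1016 + K))
1664172 + V(-1820, √(-1036 + 368)) = 1664172 + 2*√(-1036 + 368)*(-1016 + √(-1036 + 368)) = 1664172 + 2*√(-668)*(-1016 + √(-668)) = 1664172 + 2*(2*I*√167)*(-1016 + 2*I*√167) = 1664172 + 4*I*√167*(-1016 + 2*I*√167)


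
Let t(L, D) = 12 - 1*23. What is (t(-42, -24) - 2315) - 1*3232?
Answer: -5558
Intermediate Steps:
t(L, D) = -11 (t(L, D) = 12 - 23 = -11)
(t(-42, -24) - 2315) - 1*3232 = (-11 - 2315) - 1*3232 = -2326 - 3232 = -5558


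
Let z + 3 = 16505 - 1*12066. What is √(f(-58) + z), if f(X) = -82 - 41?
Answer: √4313 ≈ 65.673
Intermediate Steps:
f(X) = -123
z = 4436 (z = -3 + (16505 - 1*12066) = -3 + (16505 - 12066) = -3 + 4439 = 4436)
√(f(-58) + z) = √(-123 + 4436) = √4313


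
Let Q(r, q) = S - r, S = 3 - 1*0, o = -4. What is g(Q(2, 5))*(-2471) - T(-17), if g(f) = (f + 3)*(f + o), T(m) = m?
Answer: 29669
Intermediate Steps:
S = 3 (S = 3 + 0 = 3)
Q(r, q) = 3 - r
g(f) = (-4 + f)*(3 + f) (g(f) = (f + 3)*(f - 4) = (3 + f)*(-4 + f) = (-4 + f)*(3 + f))
g(Q(2, 5))*(-2471) - T(-17) = (-12 + (3 - 1*2)² - (3 - 1*2))*(-2471) - 1*(-17) = (-12 + (3 - 2)² - (3 - 2))*(-2471) + 17 = (-12 + 1² - 1*1)*(-2471) + 17 = (-12 + 1 - 1)*(-2471) + 17 = -12*(-2471) + 17 = 29652 + 17 = 29669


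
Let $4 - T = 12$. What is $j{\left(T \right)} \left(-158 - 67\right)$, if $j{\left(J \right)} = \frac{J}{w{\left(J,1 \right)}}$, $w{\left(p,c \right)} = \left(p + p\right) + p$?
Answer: $-75$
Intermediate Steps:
$T = -8$ ($T = 4 - 12 = -8$)
$w{\left(p,c \right)} = 3 p$ ($w{\left(p,c \right)} = 2 p + p = 3 p$)
$j{\left(J \right)} = \frac{1}{3}$ ($j{\left(J \right)} = \frac{J}{3 J} = J \frac{1}{3 J} = \frac{1}{3}$)
$j{\left(T \right)} \left(-158 - 67\right) = \frac{-158 - 67}{3} = \frac{1}{3} \left(-225\right) = -75$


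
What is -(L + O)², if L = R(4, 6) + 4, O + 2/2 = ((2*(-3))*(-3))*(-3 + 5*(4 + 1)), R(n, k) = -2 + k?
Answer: -162409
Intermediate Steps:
O = 395 (O = -1 + ((2*(-3))*(-3))*(-3 + 5*(4 + 1)) = -1 + (-6*(-3))*(-3 + 5*5) = -1 + 18*(-3 + 25) = -1 + 18*22 = -1 + 396 = 395)
L = 8 (L = (-2 + 6) + 4 = 4 + 4 = 8)
-(L + O)² = -(8 + 395)² = -1*403² = -1*162409 = -162409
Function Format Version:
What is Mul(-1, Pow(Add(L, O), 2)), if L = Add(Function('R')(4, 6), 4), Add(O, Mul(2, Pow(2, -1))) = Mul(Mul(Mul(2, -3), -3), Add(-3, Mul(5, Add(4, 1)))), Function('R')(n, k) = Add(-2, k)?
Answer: -162409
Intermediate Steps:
O = 395 (O = Add(-1, Mul(Mul(Mul(2, -3), -3), Add(-3, Mul(5, Add(4, 1))))) = Add(-1, Mul(Mul(-6, -3), Add(-3, Mul(5, 5)))) = Add(-1, Mul(18, Add(-3, 25))) = Add(-1, Mul(18, 22)) = Add(-1, 396) = 395)
L = 8 (L = Add(Add(-2, 6), 4) = Add(4, 4) = 8)
Mul(-1, Pow(Add(L, O), 2)) = Mul(-1, Pow(Add(8, 395), 2)) = Mul(-1, Pow(403, 2)) = Mul(-1, 162409) = -162409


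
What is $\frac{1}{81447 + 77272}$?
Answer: $\frac{1}{158719} \approx 6.3004 \cdot 10^{-6}$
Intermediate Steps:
$\frac{1}{81447 + 77272} = \frac{1}{158719}$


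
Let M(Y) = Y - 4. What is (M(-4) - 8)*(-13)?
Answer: 208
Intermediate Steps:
M(Y) = -4 + Y
(M(-4) - 8)*(-13) = ((-4 - 4) - 8)*(-13) = (-8 - 8)*(-13) = -16*(-13) = 208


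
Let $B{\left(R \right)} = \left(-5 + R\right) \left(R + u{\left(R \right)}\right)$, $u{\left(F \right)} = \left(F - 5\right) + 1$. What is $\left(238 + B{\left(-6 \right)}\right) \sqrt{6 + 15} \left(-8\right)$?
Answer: $- 3312 \sqrt{21} \approx -15177.0$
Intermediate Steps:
$u{\left(F \right)} = -4 + F$ ($u{\left(F \right)} = \left(-5 + F\right) + 1 = -4 + F$)
$B{\left(R \right)} = \left(-5 + R\right) \left(-4 + 2 R\right)$ ($B{\left(R \right)} = \left(-5 + R\right) \left(R + \left(-4 + R\right)\right) = \left(-5 + R\right) \left(-4 + 2 R\right)$)
$\left(238 + B{\left(-6 \right)}\right) \sqrt{6 + 15} \left(-8\right) = \left(238 + \left(20 - -84 + 2 \left(-6\right)^{2}\right)\right) \sqrt{6 + 15} \left(-8\right) = \left(238 + \left(20 + 84 + 2 \cdot 36\right)\right) \sqrt{21} \left(-8\right) = \left(238 + \left(20 + 84 + 72\right)\right) \left(- 8 \sqrt{21}\right) = \left(238 + 176\right) \left(- 8 \sqrt{21}\right) = 414 \left(- 8 \sqrt{21}\right) = - 3312 \sqrt{21}$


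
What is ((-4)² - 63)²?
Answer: 2209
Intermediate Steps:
((-4)² - 63)² = (16 - 63)² = (-47)² = 2209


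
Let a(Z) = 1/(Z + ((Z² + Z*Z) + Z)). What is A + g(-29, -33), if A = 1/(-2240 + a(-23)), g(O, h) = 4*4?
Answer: 36269052/2266879 ≈ 16.000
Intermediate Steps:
g(O, h) = 16
a(Z) = 1/(2*Z + 2*Z²) (a(Z) = 1/(Z + ((Z² + Z²) + Z)) = 1/(Z + (2*Z² + Z)) = 1/(Z + (Z + 2*Z²)) = 1/(2*Z + 2*Z²))
A = -1012/2266879 (A = 1/(-2240 + (½)/(-23*(1 - 23))) = 1/(-2240 + (½)*(-1/23)/(-22)) = 1/(-2240 + (½)*(-1/23)*(-1/22)) = 1/(-2240 + 1/1012) = 1/(-2266879/1012) = -1012/2266879 ≈ -0.00044643)
A + g(-29, -33) = -1012/2266879 + 16 = 36269052/2266879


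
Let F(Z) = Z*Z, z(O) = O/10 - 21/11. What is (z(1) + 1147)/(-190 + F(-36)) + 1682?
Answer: 204758091/121660 ≈ 1683.0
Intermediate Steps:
z(O) = -21/11 + O/10 (z(O) = O*(⅒) - 21*1/11 = O/10 - 21/11 = -21/11 + O/10)
F(Z) = Z²
(z(1) + 1147)/(-190 + F(-36)) + 1682 = ((-21/11 + (⅒)*1) + 1147)/(-190 + (-36)²) + 1682 = ((-21/11 + ⅒) + 1147)/(-190 + 1296) + 1682 = (-199/110 + 1147)/1106 + 1682 = (125971/110)*(1/1106) + 1682 = 125971/121660 + 1682 = 204758091/121660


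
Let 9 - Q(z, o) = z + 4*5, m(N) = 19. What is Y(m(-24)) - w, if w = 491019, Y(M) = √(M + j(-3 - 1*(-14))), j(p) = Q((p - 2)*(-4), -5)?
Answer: -491019 + 2*√11 ≈ -4.9101e+5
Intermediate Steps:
Q(z, o) = -11 - z (Q(z, o) = 9 - (z + 4*5) = 9 - (z + 20) = 9 - (20 + z) = 9 + (-20 - z) = -11 - z)
j(p) = -19 + 4*p (j(p) = -11 - (p - 2)*(-4) = -11 - (-2 + p)*(-4) = -11 - (8 - 4*p) = -11 + (-8 + 4*p) = -19 + 4*p)
Y(M) = √(25 + M) (Y(M) = √(M + (-19 + 4*(-3 - 1*(-14)))) = √(M + (-19 + 4*(-3 + 14))) = √(M + (-19 + 4*11)) = √(M + (-19 + 44)) = √(M + 25) = √(25 + M))
Y(m(-24)) - w = √(25 + 19) - 1*491019 = √44 - 491019 = 2*√11 - 491019 = -491019 + 2*√11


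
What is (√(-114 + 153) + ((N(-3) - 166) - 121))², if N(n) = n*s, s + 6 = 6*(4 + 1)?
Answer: (359 - √39)² ≈ 1.2444e+5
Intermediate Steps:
s = 24 (s = -6 + 6*(4 + 1) = -6 + 6*5 = -6 + 30 = 24)
N(n) = 24*n (N(n) = n*24 = 24*n)
(√(-114 + 153) + ((N(-3) - 166) - 121))² = (√(-114 + 153) + ((24*(-3) - 166) - 121))² = (√39 + ((-72 - 166) - 121))² = (√39 + (-238 - 121))² = (√39 - 359)² = (-359 + √39)²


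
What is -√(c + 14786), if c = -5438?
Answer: -2*√2337 ≈ -96.685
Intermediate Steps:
-√(c + 14786) = -√(-5438 + 14786) = -√9348 = -2*√2337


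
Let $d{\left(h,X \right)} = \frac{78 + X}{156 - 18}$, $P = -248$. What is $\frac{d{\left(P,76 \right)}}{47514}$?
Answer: $\frac{77}{3278466} \approx 2.3487 \cdot 10^{-5}$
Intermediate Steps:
$d{\left(h,X \right)} = \frac{13}{23} + \frac{X}{138}$ ($d{\left(h,X \right)} = \frac{78 + X}{138} = \left(78 + X\right) \frac{1}{138} = \frac{13}{23} + \frac{X}{138}$)
$\frac{d{\left(P,76 \right)}}{47514} = \frac{\frac{13}{23} + \frac{1}{138} \cdot 76}{47514} = \left(\frac{13}{23} + \frac{38}{69}\right) \frac{1}{47514} = \frac{77}{69} \cdot \frac{1}{47514} = \frac{77}{3278466}$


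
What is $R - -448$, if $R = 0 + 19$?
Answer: $467$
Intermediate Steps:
$R = 19$
$R - -448 = 19 - -448 = 19 + 448 = 467$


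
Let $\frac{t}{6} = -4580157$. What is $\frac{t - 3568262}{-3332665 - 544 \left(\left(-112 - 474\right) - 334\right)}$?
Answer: $\frac{31049204}{2832185} \approx 10.963$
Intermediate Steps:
$t = -27480942$ ($t = 6 \left(-4580157\right) = -27480942$)
$\frac{t - 3568262}{-3332665 - 544 \left(\left(-112 - 474\right) - 334\right)} = \frac{-27480942 - 3568262}{-3332665 - 544 \left(\left(-112 - 474\right) - 334\right)} = - \frac{31049204}{-3332665 - 544 \left(\left(-112 - 474\right) - 334\right)} = - \frac{31049204}{-3332665 - 544 \left(-586 - 334\right)} = - \frac{31049204}{-3332665 - -500480} = - \frac{31049204}{-3332665 + 500480} = - \frac{31049204}{-2832185} = \left(-31049204\right) \left(- \frac{1}{2832185}\right) = \frac{31049204}{2832185}$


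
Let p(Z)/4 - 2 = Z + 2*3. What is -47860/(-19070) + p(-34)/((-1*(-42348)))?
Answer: 50619800/20189409 ≈ 2.5072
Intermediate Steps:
p(Z) = 32 + 4*Z (p(Z) = 8 + 4*(Z + 2*3) = 8 + 4*(Z + 6) = 8 + 4*(6 + Z) = 8 + (24 + 4*Z) = 32 + 4*Z)
-47860/(-19070) + p(-34)/((-1*(-42348))) = -47860/(-19070) + (32 + 4*(-34))/((-1*(-42348))) = -47860*(-1/19070) + (32 - 136)/42348 = 4786/1907 - 104*1/42348 = 4786/1907 - 26/10587 = 50619800/20189409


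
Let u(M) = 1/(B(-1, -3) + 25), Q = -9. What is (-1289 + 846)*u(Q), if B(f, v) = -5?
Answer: -443/20 ≈ -22.150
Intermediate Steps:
u(M) = 1/20 (u(M) = 1/(-5 + 25) = 1/20)
(-1289 + 846)*u(Q) = (-1289 + 846)*(1/20) = -443*1/20 = -443/20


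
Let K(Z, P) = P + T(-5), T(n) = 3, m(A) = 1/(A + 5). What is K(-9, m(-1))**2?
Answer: 169/16 ≈ 10.563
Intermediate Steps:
m(A) = 1/(5 + A)
K(Z, P) = 3 + P (K(Z, P) = P + 3 = 3 + P)
K(-9, m(-1))**2 = (3 + 1/(5 - 1))**2 = (3 + 1/4)**2 = (13/4)**2 = 169/16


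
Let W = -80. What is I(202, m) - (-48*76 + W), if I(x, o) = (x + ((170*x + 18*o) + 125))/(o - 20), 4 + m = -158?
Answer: 646745/182 ≈ 3553.5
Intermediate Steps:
m = -162 (m = -4 - 158 = -162)
I(x, o) = (125 + 18*o + 171*x)/(-20 + o) (I(x, o) = (x + ((18*o + 170*x) + 125))/(-20 + o) = (x + (125 + 18*o + 170*x))/(-20 + o) = (125 + 18*o + 171*x)/(-20 + o))
I(202, m) - (-48*76 + W) = (125 + 18*(-162) + 171*202)/(-20 - 162) - (-48*76 - 80) = (125 - 2916 + 34542)/(-182) - (-3648 - 80) = -1/182*31751 - 1*(-3728) = -31751/182 + 3728 = 646745/182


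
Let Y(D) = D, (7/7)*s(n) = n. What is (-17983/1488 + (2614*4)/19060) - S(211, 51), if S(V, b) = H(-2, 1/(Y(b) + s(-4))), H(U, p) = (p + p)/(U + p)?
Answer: -81646883/7090320 ≈ -11.515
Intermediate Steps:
s(n) = n
H(U, p) = 2*p/(U + p) (H(U, p) = (2*p)/(U + p) = 2*p/(U + p))
S(V, b) = 2/((-4 + b)*(-2 + 1/(-4 + b))) (S(V, b) = 2/((b - 4)*(-2 + 1/(b - 4))) = 2/((-4 + b)*(-2 + 1/(-4 + b))))
(-17983/1488 + (2614*4)/19060) - S(211, 51) = (-17983/1488 + (2614*4)/19060) - (-2)/(-9 + 2*51) = (-17983*1/1488 + 10456*(1/19060)) - (-2)/(-9 + 102) = (-17983/1488 + 2614/4765) - (-2)/93 = -81799363/7090320 - (-2)/93 = -81799363/7090320 - 1*(-2/93) = -81799363/7090320 + 2/93 = -81646883/7090320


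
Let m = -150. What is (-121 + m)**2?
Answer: 73441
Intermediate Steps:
(-121 + m)**2 = (-121 - 150)**2 = (-271)**2 = 73441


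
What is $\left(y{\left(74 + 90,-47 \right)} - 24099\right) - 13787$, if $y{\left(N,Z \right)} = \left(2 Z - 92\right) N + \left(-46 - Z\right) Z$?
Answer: $-68437$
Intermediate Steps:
$y{\left(N,Z \right)} = N \left(-92 + 2 Z\right) + Z \left(-46 - Z\right)$ ($y{\left(N,Z \right)} = \left(-92 + 2 Z\right) N + Z \left(-46 - Z\right) = N \left(-92 + 2 Z\right) + Z \left(-46 - Z\right)$)
$\left(y{\left(74 + 90,-47 \right)} - 24099\right) - 13787 = \left(\left(- \left(-47\right)^{2} - 92 \left(74 + 90\right) - -2162 + 2 \left(74 + 90\right) \left(-47\right)\right) - 24099\right) - 13787 = \left(\left(\left(-1\right) 2209 - 15088 + 2162 + 2 \cdot 164 \left(-47\right)\right) - 24099\right) - 13787 = \left(\left(-2209 - 15088 + 2162 - 15416\right) - 24099\right) - 13787 = \left(-30551 - 24099\right) - 13787 = -54650 - 13787 = -68437$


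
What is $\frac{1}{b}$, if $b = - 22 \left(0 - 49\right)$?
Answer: $\frac{1}{1078} \approx 0.00092764$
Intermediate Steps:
$b = 1078$ ($b = \left(-22\right) \left(-49\right) = 1078$)
$\frac{1}{b} = \frac{1}{1078}$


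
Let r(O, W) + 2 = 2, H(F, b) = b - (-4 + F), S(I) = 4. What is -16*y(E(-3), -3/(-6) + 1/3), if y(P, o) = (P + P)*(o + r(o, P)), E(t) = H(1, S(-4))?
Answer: -560/3 ≈ -186.67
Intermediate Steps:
H(F, b) = 4 + b - F (H(F, b) = b + (4 - F) = 4 + b - F)
E(t) = 7 (E(t) = 4 + 4 - 1*1 = 4 + 4 - 1 = 7)
r(O, W) = 0 (r(O, W) = -2 + 2 = 0)
y(P, o) = 2*P*o (y(P, o) = (P + P)*(o + 0) = (2*P)*o = 2*P*o)
-16*y(E(-3), -3/(-6) + 1/3) = -32*7*(-3/(-6) + 1/3) = -32*7*(-3*(-⅙) + 1*(⅓)) = -32*7*(½ + ⅓) = -32*7*5/6 = -16*35/3 = -560/3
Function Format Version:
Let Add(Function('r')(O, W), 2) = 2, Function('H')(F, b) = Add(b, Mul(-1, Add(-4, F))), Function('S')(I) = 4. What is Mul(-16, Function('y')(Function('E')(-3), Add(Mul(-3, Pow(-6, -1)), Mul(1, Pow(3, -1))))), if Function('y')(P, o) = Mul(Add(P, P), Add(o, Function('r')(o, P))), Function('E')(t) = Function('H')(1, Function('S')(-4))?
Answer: Rational(-560, 3) ≈ -186.67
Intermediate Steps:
Function('H')(F, b) = Add(4, b, Mul(-1, F)) (Function('H')(F, b) = Add(b, Add(4, Mul(-1, F))) = Add(4, b, Mul(-1, F)))
Function('E')(t) = 7 (Function('E')(t) = Add(4, 4, Mul(-1, 1)) = Add(4, 4, -1) = 7)
Function('r')(O, W) = 0 (Function('r')(O, W) = Add(-2, 2) = 0)
Function('y')(P, o) = Mul(2, P, o) (Function('y')(P, o) = Mul(Add(P, P), Add(o, 0)) = Mul(Mul(2, P), o) = Mul(2, P, o))
Mul(-16, Function('y')(Function('E')(-3), Add(Mul(-3, Pow(-6, -1)), Mul(1, Pow(3, -1))))) = Mul(-16, Mul(2, 7, Add(Mul(-3, Pow(-6, -1)), Mul(1, Pow(3, -1))))) = Mul(-16, Mul(2, 7, Add(Mul(-3, Rational(-1, 6)), Mul(1, Rational(1, 3))))) = Mul(-16, Mul(2, 7, Add(Rational(1, 2), Rational(1, 3)))) = Mul(-16, Mul(2, 7, Rational(5, 6))) = Mul(-16, Rational(35, 3)) = Rational(-560, 3)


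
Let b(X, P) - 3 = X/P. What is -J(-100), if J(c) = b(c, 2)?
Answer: 47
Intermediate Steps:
b(X, P) = 3 + X/P
J(c) = 3 + c/2
-J(-100) = -(3 + (½)*(-100)) = -(3 - 50) = -1*(-47) = 47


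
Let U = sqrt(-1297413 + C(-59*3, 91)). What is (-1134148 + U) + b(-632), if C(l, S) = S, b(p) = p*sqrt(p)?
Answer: -1134148 + I*sqrt(1297322) - 1264*I*sqrt(158) ≈ -1.1341e+6 - 14749.0*I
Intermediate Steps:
b(p) = p**(3/2)
U = I*sqrt(1297322) (U = sqrt(-1297413 + 91) = sqrt(-1297322) = I*sqrt(1297322) ≈ 1139.0*I)
(-1134148 + U) + b(-632) = (-1134148 + I*sqrt(1297322)) + (-632)**(3/2) = (-1134148 + I*sqrt(1297322)) - 1264*I*sqrt(158) = -1134148 + I*sqrt(1297322) - 1264*I*sqrt(158)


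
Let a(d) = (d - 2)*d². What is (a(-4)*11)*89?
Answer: -93984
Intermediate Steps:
a(d) = d²*(-2 + d) (a(d) = (-2 + d)*d² = d²*(-2 + d))
(a(-4)*11)*89 = (((-4)²*(-2 - 4))*11)*89 = ((16*(-6))*11)*89 = -96*11*89 = -1056*89 = -93984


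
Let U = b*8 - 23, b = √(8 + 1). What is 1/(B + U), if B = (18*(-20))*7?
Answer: -1/2519 ≈ -0.00039698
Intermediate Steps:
b = 3 (b = √9 = 3)
U = 1 (U = 3*8 - 23 = 24 - 23 = 1)
B = -2520 (B = -360*7 = -2520)
1/(B + U) = 1/(-2520 + 1) = 1/(-2519) = -1/2519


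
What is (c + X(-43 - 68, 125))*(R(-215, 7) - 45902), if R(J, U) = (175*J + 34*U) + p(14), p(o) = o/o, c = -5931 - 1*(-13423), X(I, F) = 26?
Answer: -626159184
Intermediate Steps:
c = 7492 (c = -5931 + 13423 = 7492)
p(o) = 1
R(J, U) = 1 + 34*U + 175*J (R(J, U) = (175*J + 34*U) + 1 = (34*U + 175*J) + 1 = 1 + 34*U + 175*J)
(c + X(-43 - 68, 125))*(R(-215, 7) - 45902) = (7492 + 26)*((1 + 34*7 + 175*(-215)) - 45902) = 7518*((1 + 238 - 37625) - 45902) = 7518*(-37386 - 45902) = 7518*(-83288) = -626159184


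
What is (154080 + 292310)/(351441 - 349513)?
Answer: 223195/964 ≈ 231.53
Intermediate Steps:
(154080 + 292310)/(351441 - 349513) = 446390/1928 = 446390*(1/1928) = 223195/964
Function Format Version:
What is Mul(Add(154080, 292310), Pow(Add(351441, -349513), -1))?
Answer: Rational(223195, 964) ≈ 231.53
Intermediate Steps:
Mul(Add(154080, 292310), Pow(Add(351441, -349513), -1)) = Mul(446390, Pow(1928, -1)) = Mul(446390, Rational(1, 1928)) = Rational(223195, 964)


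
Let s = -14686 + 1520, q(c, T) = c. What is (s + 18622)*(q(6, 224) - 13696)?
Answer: -74692640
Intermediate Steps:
s = -13166
(s + 18622)*(q(6, 224) - 13696) = (-13166 + 18622)*(6 - 13696) = 5456*(-13690) = -74692640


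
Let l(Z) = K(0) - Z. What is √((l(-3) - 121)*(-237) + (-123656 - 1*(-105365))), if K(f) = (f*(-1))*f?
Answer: 15*√43 ≈ 98.362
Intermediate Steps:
K(f) = -f² (K(f) = (-f)*f = -f²)
l(Z) = -Z (l(Z) = -1*0² - Z = -1*0 - Z = 0 - Z = -Z)
√((l(-3) - 121)*(-237) + (-123656 - 1*(-105365))) = √((-1*(-3) - 121)*(-237) + (-123656 - 1*(-105365))) = √((3 - 121)*(-237) + (-123656 + 105365)) = √(-118*(-237) - 18291) = √(27966 - 18291) = √9675 = 15*√43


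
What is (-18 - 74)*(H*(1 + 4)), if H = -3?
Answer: 1380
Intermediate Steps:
(-18 - 74)*(H*(1 + 4)) = (-18 - 74)*(-3*(1 + 4)) = -(-276)*5 = -92*(-15) = 1380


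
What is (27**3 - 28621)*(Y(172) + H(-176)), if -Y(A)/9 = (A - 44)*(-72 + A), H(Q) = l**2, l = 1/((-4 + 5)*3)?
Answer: 9266909462/9 ≈ 1.0297e+9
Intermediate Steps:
l = 1/3 (l = 1/(1*3) = 1/3 ≈ 0.33333)
H(Q) = 1/9 (H(Q) = (1/3)**2 = 1/9)
Y(A) = -9*(-72 + A)*(-44 + A) (Y(A) = -9*(A - 44)*(-72 + A) = -9*(-44 + A)*(-72 + A) = -9*(-72 + A)*(-44 + A))
(27**3 - 28621)*(Y(172) + H(-176)) = (27**3 - 28621)*((-28512 - 9*172**2 + 1044*172) + 1/9) = (19683 - 28621)*((-28512 - 9*29584 + 179568) + 1/9) = -8938*((-28512 - 266256 + 179568) + 1/9) = -8938*(-115200 + 1/9) = -8938*(-1036799/9) = 9266909462/9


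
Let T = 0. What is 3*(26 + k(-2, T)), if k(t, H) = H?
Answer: 78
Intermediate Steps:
3*(26 + k(-2, T)) = 3*(26 + 0) = 3*26 = 78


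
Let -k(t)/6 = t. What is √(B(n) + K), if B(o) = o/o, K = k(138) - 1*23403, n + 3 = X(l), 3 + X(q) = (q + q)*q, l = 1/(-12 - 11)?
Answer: I*√24230 ≈ 155.66*I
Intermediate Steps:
k(t) = -6*t
l = -1/23 (l = 1/(-23) = -1/23 ≈ -0.043478)
X(q) = -3 + 2*q² (X(q) = -3 + (q + q)*q = -3 + (2*q)*q = -3 + 2*q²)
n = -3172/529 (n = -3 + (-3 + 2*(-1/23)²) = -3 + (-3 + 2*(1/529)) = -3 + (-3 + 2/529) = -3 - 1585/529 = -3172/529 ≈ -5.9962)
K = -24231 (K = -6*138 - 1*23403 = -828 - 23403 = -24231)
B(o) = 1
√(B(n) + K) = √(1 - 24231) = √(-24230) = I*√24230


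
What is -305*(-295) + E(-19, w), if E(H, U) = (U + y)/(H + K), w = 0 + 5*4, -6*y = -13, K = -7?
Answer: 14035967/156 ≈ 89974.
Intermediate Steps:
y = 13/6 (y = -1/6*(-13) = 13/6 ≈ 2.1667)
w = 20 (w = 0 + 20 = 20)
E(H, U) = (13/6 + U)/(-7 + H) (E(H, U) = (U + 13/6)/(H - 7) = (13/6 + U)/(-7 + H))
-305*(-295) + E(-19, w) = -305*(-295) + (13/6 + 20)/(-7 - 19) = 89975 + (133/6)/(-26) = 89975 - 1/26*133/6 = 89975 - 133/156 = 14035967/156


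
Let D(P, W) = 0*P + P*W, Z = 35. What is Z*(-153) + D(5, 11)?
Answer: -5300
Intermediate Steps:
D(P, W) = P*W (D(P, W) = 0 + P*W = P*W)
Z*(-153) + D(5, 11) = 35*(-153) + 5*11 = -5355 + 55 = -5300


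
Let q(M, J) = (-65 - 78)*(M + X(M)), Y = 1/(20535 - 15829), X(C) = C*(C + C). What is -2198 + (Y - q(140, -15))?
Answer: 26463823933/4706 ≈ 5.6234e+6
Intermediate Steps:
X(C) = 2*C² (X(C) = C*(2*C) = 2*C²)
Y = 1/4706 ≈ 0.00021249
q(M, J) = -286*M² - 143*M (q(M, J) = (-65 - 78)*(M + 2*M²) = -143*(M + 2*M²) = -286*M² - 143*M)
-2198 + (Y - q(140, -15)) = -2198 + (1/4706 - 143*140*(-1 - 2*140)) = -2198 + (1/4706 - 143*140*(-1 - 280)) = -2198 + (1/4706 - 143*140*(-281)) = -2198 + (1/4706 - 1*(-5625620)) = -2198 + (1/4706 + 5625620) = -2198 + 26474167721/4706 = 26463823933/4706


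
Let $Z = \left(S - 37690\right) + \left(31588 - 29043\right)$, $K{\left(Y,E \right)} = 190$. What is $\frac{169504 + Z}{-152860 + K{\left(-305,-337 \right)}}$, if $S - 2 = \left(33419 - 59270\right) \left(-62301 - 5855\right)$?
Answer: $- \frac{587345039}{50890} \approx -11541.0$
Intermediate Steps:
$S = 1761900758$ ($S = 2 + \left(33419 - 59270\right) \left(-62301 - 5855\right) = 2 - -1761900756 = 2 + 1761900756 = 1761900758$)
$Z = 1761865613$ ($Z = \left(1761900758 - 37690\right) + \left(31588 - 29043\right) = 1761863068 + \left(31588 - 29043\right) = 1761863068 + 2545 = 1761865613$)
$\frac{169504 + Z}{-152860 + K{\left(-305,-337 \right)}} = \frac{169504 + 1761865613}{-152860 + 190} = \frac{1762035117}{-152670} = 1762035117 \left(- \frac{1}{152670}\right) = - \frac{587345039}{50890}$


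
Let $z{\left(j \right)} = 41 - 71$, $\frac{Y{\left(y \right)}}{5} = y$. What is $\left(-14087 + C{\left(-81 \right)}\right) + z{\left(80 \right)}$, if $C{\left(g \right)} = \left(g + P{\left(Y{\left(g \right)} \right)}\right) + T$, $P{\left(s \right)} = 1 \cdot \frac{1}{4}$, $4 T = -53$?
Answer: $-14211$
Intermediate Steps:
$T = - \frac{53}{4}$ ($T = \frac{1}{4} \left(-53\right) = - \frac{53}{4} \approx -13.25$)
$Y{\left(y \right)} = 5 y$
$P{\left(s \right)} = \frac{1}{4}$ ($P{\left(s \right)} = 1 \cdot \frac{1}{4} = \frac{1}{4}$)
$z{\left(j \right)} = -30$ ($z{\left(j \right)} = 41 - 71 = -30$)
$C{\left(g \right)} = -13 + g$ ($C{\left(g \right)} = \left(g + \frac{1}{4}\right) - \frac{53}{4} = \left(\frac{1}{4} + g\right) - \frac{53}{4} = -13 + g$)
$\left(-14087 + C{\left(-81 \right)}\right) + z{\left(80 \right)} = \left(-14087 - 94\right) - 30 = -14181 - 30 = -14211$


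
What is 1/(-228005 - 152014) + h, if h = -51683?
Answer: -19640521978/380019 ≈ -51683.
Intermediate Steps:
1/(-228005 - 152014) + h = 1/(-228005 - 152014) - 51683 = 1/(-380019) - 51683 = -1/380019 - 51683 = -19640521978/380019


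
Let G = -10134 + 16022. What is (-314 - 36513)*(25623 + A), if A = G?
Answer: -1160455597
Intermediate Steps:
G = 5888
A = 5888
(-314 - 36513)*(25623 + A) = (-314 - 36513)*(25623 + 5888) = -36827*31511 = -1160455597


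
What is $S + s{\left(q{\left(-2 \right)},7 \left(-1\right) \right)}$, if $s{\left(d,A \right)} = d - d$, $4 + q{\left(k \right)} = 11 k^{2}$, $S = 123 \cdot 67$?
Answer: $8241$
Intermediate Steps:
$S = 8241$
$q{\left(k \right)} = -4 + 11 k^{2}$
$s{\left(d,A \right)} = 0$
$S + s{\left(q{\left(-2 \right)},7 \left(-1\right) \right)} = 8241 + 0 = 8241$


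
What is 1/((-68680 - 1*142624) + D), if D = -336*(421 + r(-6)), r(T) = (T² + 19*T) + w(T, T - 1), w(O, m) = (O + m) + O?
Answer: -1/320168 ≈ -3.1234e-6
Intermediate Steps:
w(O, m) = m + 2*O
r(T) = -1 + T² + 22*T (r(T) = (T² + 19*T) + ((T - 1) + 2*T) = (T² + 19*T) + ((-1 + T) + 2*T) = (T² + 19*T) + (-1 + 3*T) = -1 + T² + 22*T)
D = -108864 (D = -336*(421 + (-1 + (-6)² + 22*(-6))) = -336*(421 + (-1 + 36 - 132)) = -336*(421 - 97) = -336*324 = -108864)
1/((-68680 - 1*142624) + D) = 1/((-68680 - 1*142624) - 108864) = 1/((-68680 - 142624) - 108864) = 1/(-211304 - 108864) = 1/(-320168) = -1/320168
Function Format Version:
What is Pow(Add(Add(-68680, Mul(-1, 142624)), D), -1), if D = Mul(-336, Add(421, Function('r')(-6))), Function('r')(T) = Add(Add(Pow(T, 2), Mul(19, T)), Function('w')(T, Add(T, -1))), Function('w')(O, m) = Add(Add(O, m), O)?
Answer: Rational(-1, 320168) ≈ -3.1234e-6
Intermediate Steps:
Function('w')(O, m) = Add(m, Mul(2, O))
Function('r')(T) = Add(-1, Pow(T, 2), Mul(22, T)) (Function('r')(T) = Add(Add(Pow(T, 2), Mul(19, T)), Add(Add(T, -1), Mul(2, T))) = Add(Add(Pow(T, 2), Mul(19, T)), Add(Add(-1, T), Mul(2, T))) = Add(Add(Pow(T, 2), Mul(19, T)), Add(-1, Mul(3, T))) = Add(-1, Pow(T, 2), Mul(22, T)))
D = -108864 (D = Mul(-336, Add(421, Add(-1, Pow(-6, 2), Mul(22, -6)))) = Mul(-336, Add(421, Add(-1, 36, -132))) = Mul(-336, Add(421, -97)) = Mul(-336, 324) = -108864)
Pow(Add(Add(-68680, Mul(-1, 142624)), D), -1) = Pow(Add(Add(-68680, Mul(-1, 142624)), -108864), -1) = Pow(Add(Add(-68680, -142624), -108864), -1) = Pow(Add(-211304, -108864), -1) = Pow(-320168, -1) = Rational(-1, 320168)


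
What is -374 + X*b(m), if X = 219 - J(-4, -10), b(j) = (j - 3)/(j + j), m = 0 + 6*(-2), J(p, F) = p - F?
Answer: -1927/8 ≈ -240.88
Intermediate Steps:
m = -12 (m = 0 - 12 = -12)
b(j) = (-3 + j)/(2*j) (b(j) = (-3 + j)/((2*j)) = (-3 + j)*(1/(2*j)) = (-3 + j)/(2*j))
X = 213 (X = 219 - (-4 - 1*(-10)) = 219 - (-4 + 10) = 219 - 1*6 = 219 - 6 = 213)
-374 + X*b(m) = -374 + 213*((½)*(-3 - 12)/(-12)) = -374 + 213*((½)*(-1/12)*(-15)) = -374 + 213*(5/8) = -374 + 1065/8 = -1927/8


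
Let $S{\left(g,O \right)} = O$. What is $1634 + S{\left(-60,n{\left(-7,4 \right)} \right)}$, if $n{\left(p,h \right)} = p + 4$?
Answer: $1631$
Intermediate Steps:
$n{\left(p,h \right)} = 4 + p$
$1634 + S{\left(-60,n{\left(-7,4 \right)} \right)} = 1634 + \left(4 - 7\right) = 1634 - 3 = 1631$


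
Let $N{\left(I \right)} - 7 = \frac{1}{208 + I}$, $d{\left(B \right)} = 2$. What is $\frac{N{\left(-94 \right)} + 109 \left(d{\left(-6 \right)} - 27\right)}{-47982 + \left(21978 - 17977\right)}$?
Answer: $\frac{309851}{5013834} \approx 0.061799$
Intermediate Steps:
$N{\left(I \right)} = 7 + \frac{1}{208 + I}$
$\frac{N{\left(-94 \right)} + 109 \left(d{\left(-6 \right)} - 27\right)}{-47982 + \left(21978 - 17977\right)} = \frac{\frac{1457 + 7 \left(-94\right)}{208 - 94} + 109 \left(2 - 27\right)}{-47982 + \left(21978 - 17977\right)} = \frac{\frac{1457 - 658}{114} + 109 \left(-25\right)}{-47982 + \left(21978 - 17977\right)} = \frac{\frac{1}{114} \cdot 799 - 2725}{-47982 + 4001} = \frac{\frac{799}{114} - 2725}{-43981} = \left(- \frac{309851}{114}\right) \left(- \frac{1}{43981}\right) = \frac{309851}{5013834}$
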